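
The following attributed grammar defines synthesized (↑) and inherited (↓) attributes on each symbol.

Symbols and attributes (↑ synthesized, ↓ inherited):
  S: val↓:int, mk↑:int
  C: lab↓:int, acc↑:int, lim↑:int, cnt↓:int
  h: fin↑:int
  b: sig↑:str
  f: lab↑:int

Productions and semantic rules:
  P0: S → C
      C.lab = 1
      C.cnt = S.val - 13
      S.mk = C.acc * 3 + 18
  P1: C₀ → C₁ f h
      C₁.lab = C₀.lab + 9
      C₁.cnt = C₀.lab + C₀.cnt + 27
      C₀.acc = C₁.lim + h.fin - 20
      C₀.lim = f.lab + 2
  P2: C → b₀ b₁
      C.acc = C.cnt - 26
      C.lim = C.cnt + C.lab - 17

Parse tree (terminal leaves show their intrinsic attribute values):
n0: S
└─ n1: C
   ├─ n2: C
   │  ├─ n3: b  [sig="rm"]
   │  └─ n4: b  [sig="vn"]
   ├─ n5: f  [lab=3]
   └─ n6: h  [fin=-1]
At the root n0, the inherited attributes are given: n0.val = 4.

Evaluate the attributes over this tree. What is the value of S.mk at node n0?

-9

1. n0.val = 4  [given at root]
2. n1.lab = 1  [1]
3. n1.cnt = -9  [S.val - 13]
4. n2.lab = 10  [C₀.lab + 9]
5. n2.cnt = 19  [C₀.lab + C₀.cnt + 27]
6. n3.sig = "rm"  [terminal]
7. n4.sig = "vn"  [terminal]
8. n2.acc = -7  [C.cnt - 26]
9. n2.lim = 12  [C.cnt + C.lab - 17]
10. n5.lab = 3  [terminal]
11. n6.fin = -1  [terminal]
12. n1.acc = -9  [C₁.lim + h.fin - 20]
13. n1.lim = 5  [f.lab + 2]
14. n0.mk = -9  [C.acc * 3 + 18]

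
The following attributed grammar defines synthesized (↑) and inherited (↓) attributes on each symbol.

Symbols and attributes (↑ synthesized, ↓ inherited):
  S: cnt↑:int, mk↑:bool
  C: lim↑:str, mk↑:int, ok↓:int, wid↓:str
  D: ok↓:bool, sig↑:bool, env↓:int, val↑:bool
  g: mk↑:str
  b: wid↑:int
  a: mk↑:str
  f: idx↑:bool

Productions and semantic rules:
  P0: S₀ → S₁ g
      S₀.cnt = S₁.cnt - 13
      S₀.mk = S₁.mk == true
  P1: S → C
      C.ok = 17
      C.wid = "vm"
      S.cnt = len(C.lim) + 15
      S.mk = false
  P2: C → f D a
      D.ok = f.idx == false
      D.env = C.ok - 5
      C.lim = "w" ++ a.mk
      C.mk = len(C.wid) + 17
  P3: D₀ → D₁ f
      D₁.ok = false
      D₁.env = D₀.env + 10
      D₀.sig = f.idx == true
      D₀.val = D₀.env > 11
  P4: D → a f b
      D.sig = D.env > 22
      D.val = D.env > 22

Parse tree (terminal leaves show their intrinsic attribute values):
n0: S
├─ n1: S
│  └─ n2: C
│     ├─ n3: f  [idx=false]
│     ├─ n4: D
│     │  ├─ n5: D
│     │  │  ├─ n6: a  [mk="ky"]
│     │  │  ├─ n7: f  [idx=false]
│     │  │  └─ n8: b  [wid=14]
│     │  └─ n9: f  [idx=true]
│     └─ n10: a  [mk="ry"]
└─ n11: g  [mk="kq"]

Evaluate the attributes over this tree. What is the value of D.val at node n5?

false

1. n2.ok = 17  [17]
2. n2.wid = "vm"  ["vm"]
3. n3.idx = false  [terminal]
4. n4.ok = true  [f.idx == false]
5. n4.env = 12  [C.ok - 5]
6. n5.ok = false  [false]
7. n5.env = 22  [D₀.env + 10]
8. n6.mk = "ky"  [terminal]
9. n7.idx = false  [terminal]
10. n8.wid = 14  [terminal]
11. n5.sig = false  [D.env > 22]
12. n5.val = false  [D.env > 22]
13. n9.idx = true  [terminal]
14. n4.sig = true  [f.idx == true]
15. n4.val = true  [D₀.env > 11]
16. n10.mk = "ry"  [terminal]
17. n2.lim = "wry"  ["w" ++ a.mk]
18. n2.mk = 19  [len(C.wid) + 17]
19. n1.cnt = 18  [len(C.lim) + 15]
20. n1.mk = false  [false]
21. n11.mk = "kq"  [terminal]
22. n0.cnt = 5  [S₁.cnt - 13]
23. n0.mk = false  [S₁.mk == true]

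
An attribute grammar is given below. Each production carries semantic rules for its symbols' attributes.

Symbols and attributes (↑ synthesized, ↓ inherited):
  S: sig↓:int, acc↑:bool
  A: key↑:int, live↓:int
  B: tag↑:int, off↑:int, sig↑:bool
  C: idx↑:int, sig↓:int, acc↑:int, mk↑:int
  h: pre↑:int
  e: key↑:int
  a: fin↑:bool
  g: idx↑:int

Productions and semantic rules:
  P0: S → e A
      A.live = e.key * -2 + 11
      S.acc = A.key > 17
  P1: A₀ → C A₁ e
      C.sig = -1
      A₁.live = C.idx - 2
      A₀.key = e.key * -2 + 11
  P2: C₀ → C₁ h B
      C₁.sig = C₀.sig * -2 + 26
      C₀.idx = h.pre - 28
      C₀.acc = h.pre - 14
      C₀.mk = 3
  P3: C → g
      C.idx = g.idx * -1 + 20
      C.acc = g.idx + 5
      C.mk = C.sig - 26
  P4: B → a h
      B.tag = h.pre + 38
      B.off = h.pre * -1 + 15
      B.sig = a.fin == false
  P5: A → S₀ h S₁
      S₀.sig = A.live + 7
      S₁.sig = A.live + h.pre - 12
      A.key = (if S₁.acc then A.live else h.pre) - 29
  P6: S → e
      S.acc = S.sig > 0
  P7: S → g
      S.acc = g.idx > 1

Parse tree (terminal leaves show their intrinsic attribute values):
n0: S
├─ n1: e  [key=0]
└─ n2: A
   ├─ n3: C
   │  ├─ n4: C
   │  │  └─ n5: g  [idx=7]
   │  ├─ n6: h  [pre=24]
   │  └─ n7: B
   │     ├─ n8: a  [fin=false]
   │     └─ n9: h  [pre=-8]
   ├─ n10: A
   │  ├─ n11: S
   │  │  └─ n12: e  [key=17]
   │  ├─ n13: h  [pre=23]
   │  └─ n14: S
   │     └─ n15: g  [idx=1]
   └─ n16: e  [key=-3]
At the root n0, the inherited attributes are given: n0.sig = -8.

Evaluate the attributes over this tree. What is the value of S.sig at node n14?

1. n0.sig = -8  [given at root]
2. n1.key = 0  [terminal]
3. n2.live = 11  [e.key * -2 + 11]
4. n3.sig = -1  [-1]
5. n4.sig = 28  [C₀.sig * -2 + 26]
6. n5.idx = 7  [terminal]
7. n4.idx = 13  [g.idx * -1 + 20]
8. n4.acc = 12  [g.idx + 5]
9. n4.mk = 2  [C.sig - 26]
10. n6.pre = 24  [terminal]
11. n8.fin = false  [terminal]
12. n9.pre = -8  [terminal]
13. n7.tag = 30  [h.pre + 38]
14. n7.off = 23  [h.pre * -1 + 15]
15. n7.sig = true  [a.fin == false]
16. n3.idx = -4  [h.pre - 28]
17. n3.acc = 10  [h.pre - 14]
18. n3.mk = 3  [3]
19. n10.live = -6  [C.idx - 2]
20. n11.sig = 1  [A.live + 7]
21. n12.key = 17  [terminal]
22. n11.acc = true  [S.sig > 0]
23. n13.pre = 23  [terminal]
24. n14.sig = 5  [A.live + h.pre - 12]
25. n15.idx = 1  [terminal]
26. n14.acc = false  [g.idx > 1]
27. n10.key = -6  [(if S₁.acc then A.live else h.pre) - 29]
28. n16.key = -3  [terminal]
29. n2.key = 17  [e.key * -2 + 11]
30. n0.acc = false  [A.key > 17]

5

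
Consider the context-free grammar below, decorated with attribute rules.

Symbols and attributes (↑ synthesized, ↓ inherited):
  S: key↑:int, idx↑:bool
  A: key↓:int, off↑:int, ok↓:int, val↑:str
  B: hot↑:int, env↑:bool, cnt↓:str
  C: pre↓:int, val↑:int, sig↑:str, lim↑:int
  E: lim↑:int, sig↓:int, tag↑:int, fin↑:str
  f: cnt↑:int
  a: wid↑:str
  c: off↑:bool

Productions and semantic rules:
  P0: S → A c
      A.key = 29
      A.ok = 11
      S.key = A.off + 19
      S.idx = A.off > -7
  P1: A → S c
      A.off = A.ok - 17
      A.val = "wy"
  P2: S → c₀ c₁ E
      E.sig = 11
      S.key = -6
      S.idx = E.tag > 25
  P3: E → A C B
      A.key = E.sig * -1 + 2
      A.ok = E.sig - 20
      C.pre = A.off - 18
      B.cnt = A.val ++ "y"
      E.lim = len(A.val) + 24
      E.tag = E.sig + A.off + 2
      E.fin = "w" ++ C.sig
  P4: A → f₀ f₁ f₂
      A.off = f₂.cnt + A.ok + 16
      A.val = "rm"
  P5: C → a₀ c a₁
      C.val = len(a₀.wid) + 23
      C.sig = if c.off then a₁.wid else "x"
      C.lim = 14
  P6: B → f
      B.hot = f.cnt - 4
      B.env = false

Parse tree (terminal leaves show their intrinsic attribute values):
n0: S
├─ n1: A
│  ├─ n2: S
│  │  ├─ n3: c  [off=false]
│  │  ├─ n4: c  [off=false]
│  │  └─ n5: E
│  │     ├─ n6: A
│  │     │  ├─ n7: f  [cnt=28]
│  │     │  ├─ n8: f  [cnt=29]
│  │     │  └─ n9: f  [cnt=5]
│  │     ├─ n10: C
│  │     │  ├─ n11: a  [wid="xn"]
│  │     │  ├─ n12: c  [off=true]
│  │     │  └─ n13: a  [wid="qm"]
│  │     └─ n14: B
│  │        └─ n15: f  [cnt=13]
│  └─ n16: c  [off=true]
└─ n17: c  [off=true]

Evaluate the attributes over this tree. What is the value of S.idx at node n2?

false

1. n1.key = 29  [29]
2. n1.ok = 11  [11]
3. n3.off = false  [terminal]
4. n4.off = false  [terminal]
5. n5.sig = 11  [11]
6. n6.key = -9  [E.sig * -1 + 2]
7. n6.ok = -9  [E.sig - 20]
8. n7.cnt = 28  [terminal]
9. n8.cnt = 29  [terminal]
10. n9.cnt = 5  [terminal]
11. n6.off = 12  [f₂.cnt + A.ok + 16]
12. n6.val = "rm"  ["rm"]
13. n10.pre = -6  [A.off - 18]
14. n11.wid = "xn"  [terminal]
15. n12.off = true  [terminal]
16. n13.wid = "qm"  [terminal]
17. n10.val = 25  [len(a₀.wid) + 23]
18. n10.sig = "qm"  [if c.off then a₁.wid else "x"]
19. n10.lim = 14  [14]
20. n14.cnt = "rmy"  [A.val ++ "y"]
21. n15.cnt = 13  [terminal]
22. n14.hot = 9  [f.cnt - 4]
23. n14.env = false  [false]
24. n5.lim = 26  [len(A.val) + 24]
25. n5.tag = 25  [E.sig + A.off + 2]
26. n5.fin = "wqm"  ["w" ++ C.sig]
27. n2.key = -6  [-6]
28. n2.idx = false  [E.tag > 25]
29. n16.off = true  [terminal]
30. n1.off = -6  [A.ok - 17]
31. n1.val = "wy"  ["wy"]
32. n17.off = true  [terminal]
33. n0.key = 13  [A.off + 19]
34. n0.idx = true  [A.off > -7]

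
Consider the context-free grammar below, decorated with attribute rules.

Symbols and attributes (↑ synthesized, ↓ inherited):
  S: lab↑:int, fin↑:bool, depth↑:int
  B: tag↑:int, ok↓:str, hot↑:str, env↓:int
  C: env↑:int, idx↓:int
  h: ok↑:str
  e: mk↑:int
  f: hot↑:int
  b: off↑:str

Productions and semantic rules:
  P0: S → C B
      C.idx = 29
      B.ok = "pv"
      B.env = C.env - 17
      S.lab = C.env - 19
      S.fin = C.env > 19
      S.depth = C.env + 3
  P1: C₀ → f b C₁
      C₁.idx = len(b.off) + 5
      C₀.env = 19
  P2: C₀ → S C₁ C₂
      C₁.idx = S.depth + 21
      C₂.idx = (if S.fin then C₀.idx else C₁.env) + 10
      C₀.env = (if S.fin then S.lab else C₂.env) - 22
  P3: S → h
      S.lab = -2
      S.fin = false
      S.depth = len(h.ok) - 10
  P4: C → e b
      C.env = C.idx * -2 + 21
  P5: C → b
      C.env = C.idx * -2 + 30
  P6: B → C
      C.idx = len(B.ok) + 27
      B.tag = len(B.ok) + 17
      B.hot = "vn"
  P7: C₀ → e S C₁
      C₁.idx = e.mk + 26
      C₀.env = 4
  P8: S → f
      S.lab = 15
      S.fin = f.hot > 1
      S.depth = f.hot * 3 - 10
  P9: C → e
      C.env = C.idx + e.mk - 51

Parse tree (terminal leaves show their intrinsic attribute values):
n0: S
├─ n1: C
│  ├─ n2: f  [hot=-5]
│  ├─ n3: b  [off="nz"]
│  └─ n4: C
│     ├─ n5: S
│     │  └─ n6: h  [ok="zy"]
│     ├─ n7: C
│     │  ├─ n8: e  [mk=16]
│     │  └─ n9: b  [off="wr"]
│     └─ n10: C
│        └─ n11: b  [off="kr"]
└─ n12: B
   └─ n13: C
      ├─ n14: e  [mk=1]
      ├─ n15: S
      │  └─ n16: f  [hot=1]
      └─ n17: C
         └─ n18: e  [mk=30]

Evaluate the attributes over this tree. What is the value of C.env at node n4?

-2

1. n1.idx = 29  [29]
2. n2.hot = -5  [terminal]
3. n3.off = "nz"  [terminal]
4. n4.idx = 7  [len(b.off) + 5]
5. n6.ok = "zy"  [terminal]
6. n5.lab = -2  [-2]
7. n5.fin = false  [false]
8. n5.depth = -8  [len(h.ok) - 10]
9. n7.idx = 13  [S.depth + 21]
10. n8.mk = 16  [terminal]
11. n9.off = "wr"  [terminal]
12. n7.env = -5  [C.idx * -2 + 21]
13. n10.idx = 5  [(if S.fin then C₀.idx else C₁.env) + 10]
14. n11.off = "kr"  [terminal]
15. n10.env = 20  [C.idx * -2 + 30]
16. n4.env = -2  [(if S.fin then S.lab else C₂.env) - 22]
17. n1.env = 19  [19]
18. n12.ok = "pv"  ["pv"]
19. n12.env = 2  [C.env - 17]
20. n13.idx = 29  [len(B.ok) + 27]
21. n14.mk = 1  [terminal]
22. n16.hot = 1  [terminal]
23. n15.lab = 15  [15]
24. n15.fin = false  [f.hot > 1]
25. n15.depth = -7  [f.hot * 3 - 10]
26. n17.idx = 27  [e.mk + 26]
27. n18.mk = 30  [terminal]
28. n17.env = 6  [C.idx + e.mk - 51]
29. n13.env = 4  [4]
30. n12.tag = 19  [len(B.ok) + 17]
31. n12.hot = "vn"  ["vn"]
32. n0.lab = 0  [C.env - 19]
33. n0.fin = false  [C.env > 19]
34. n0.depth = 22  [C.env + 3]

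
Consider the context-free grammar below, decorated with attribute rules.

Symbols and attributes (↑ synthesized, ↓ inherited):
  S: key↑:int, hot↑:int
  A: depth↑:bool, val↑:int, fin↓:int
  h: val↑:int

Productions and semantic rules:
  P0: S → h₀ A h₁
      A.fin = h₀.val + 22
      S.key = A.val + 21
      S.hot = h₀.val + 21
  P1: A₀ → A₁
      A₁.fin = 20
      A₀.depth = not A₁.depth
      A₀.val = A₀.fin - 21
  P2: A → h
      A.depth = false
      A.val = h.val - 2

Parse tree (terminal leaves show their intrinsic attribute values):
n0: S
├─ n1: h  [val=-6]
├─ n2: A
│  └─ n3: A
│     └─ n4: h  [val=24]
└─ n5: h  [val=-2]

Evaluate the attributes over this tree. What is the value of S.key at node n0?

16

1. n1.val = -6  [terminal]
2. n2.fin = 16  [h₀.val + 22]
3. n3.fin = 20  [20]
4. n4.val = 24  [terminal]
5. n3.depth = false  [false]
6. n3.val = 22  [h.val - 2]
7. n2.depth = true  [not A₁.depth]
8. n2.val = -5  [A₀.fin - 21]
9. n5.val = -2  [terminal]
10. n0.key = 16  [A.val + 21]
11. n0.hot = 15  [h₀.val + 21]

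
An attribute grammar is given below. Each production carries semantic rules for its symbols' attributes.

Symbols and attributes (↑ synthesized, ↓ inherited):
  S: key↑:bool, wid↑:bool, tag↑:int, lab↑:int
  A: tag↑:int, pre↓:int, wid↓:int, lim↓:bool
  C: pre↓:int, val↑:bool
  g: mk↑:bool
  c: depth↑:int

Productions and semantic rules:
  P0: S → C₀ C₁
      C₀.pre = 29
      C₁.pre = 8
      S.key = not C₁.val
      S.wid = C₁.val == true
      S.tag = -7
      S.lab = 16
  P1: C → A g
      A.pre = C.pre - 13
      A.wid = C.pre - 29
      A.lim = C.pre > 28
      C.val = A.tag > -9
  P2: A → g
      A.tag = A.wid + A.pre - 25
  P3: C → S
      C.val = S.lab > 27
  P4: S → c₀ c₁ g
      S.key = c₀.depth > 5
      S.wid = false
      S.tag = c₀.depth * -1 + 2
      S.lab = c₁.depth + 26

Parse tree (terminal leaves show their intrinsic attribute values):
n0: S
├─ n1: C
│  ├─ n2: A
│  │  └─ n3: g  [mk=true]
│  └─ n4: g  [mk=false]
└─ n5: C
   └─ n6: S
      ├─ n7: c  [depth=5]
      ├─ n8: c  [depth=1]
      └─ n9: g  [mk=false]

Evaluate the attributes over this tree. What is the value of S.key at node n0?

true

1. n1.pre = 29  [29]
2. n2.pre = 16  [C.pre - 13]
3. n2.wid = 0  [C.pre - 29]
4. n2.lim = true  [C.pre > 28]
5. n3.mk = true  [terminal]
6. n2.tag = -9  [A.wid + A.pre - 25]
7. n4.mk = false  [terminal]
8. n1.val = false  [A.tag > -9]
9. n5.pre = 8  [8]
10. n7.depth = 5  [terminal]
11. n8.depth = 1  [terminal]
12. n9.mk = false  [terminal]
13. n6.key = false  [c₀.depth > 5]
14. n6.wid = false  [false]
15. n6.tag = -3  [c₀.depth * -1 + 2]
16. n6.lab = 27  [c₁.depth + 26]
17. n5.val = false  [S.lab > 27]
18. n0.key = true  [not C₁.val]
19. n0.wid = false  [C₁.val == true]
20. n0.tag = -7  [-7]
21. n0.lab = 16  [16]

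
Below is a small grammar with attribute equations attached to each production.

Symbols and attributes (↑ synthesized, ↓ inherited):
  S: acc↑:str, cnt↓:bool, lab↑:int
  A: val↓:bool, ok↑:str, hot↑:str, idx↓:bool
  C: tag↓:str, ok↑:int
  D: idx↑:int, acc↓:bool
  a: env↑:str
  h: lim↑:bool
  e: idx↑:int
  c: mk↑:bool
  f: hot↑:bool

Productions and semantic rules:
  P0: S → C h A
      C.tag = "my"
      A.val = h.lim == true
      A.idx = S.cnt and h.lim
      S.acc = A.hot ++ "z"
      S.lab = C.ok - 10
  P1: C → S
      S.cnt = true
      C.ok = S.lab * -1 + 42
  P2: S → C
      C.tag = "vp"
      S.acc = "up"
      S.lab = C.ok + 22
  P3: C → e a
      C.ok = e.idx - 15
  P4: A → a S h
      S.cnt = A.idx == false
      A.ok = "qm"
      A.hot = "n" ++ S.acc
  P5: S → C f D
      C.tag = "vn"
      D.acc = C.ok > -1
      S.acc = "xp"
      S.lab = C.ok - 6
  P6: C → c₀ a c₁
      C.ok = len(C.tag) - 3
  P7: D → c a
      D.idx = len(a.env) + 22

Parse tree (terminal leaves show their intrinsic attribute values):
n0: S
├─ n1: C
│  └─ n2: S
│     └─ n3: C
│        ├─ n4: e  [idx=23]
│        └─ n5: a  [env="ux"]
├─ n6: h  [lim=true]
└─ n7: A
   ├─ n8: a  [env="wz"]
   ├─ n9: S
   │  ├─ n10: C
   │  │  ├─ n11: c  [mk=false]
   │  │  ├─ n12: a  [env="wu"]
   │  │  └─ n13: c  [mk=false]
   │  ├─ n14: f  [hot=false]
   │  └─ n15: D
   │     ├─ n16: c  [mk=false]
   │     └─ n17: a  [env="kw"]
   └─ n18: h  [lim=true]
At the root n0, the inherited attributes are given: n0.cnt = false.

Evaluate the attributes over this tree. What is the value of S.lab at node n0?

1. n0.cnt = false  [given at root]
2. n1.tag = "my"  ["my"]
3. n2.cnt = true  [true]
4. n3.tag = "vp"  ["vp"]
5. n4.idx = 23  [terminal]
6. n5.env = "ux"  [terminal]
7. n3.ok = 8  [e.idx - 15]
8. n2.acc = "up"  ["up"]
9. n2.lab = 30  [C.ok + 22]
10. n1.ok = 12  [S.lab * -1 + 42]
11. n6.lim = true  [terminal]
12. n7.val = true  [h.lim == true]
13. n7.idx = false  [S.cnt and h.lim]
14. n8.env = "wz"  [terminal]
15. n9.cnt = true  [A.idx == false]
16. n10.tag = "vn"  ["vn"]
17. n11.mk = false  [terminal]
18. n12.env = "wu"  [terminal]
19. n13.mk = false  [terminal]
20. n10.ok = -1  [len(C.tag) - 3]
21. n14.hot = false  [terminal]
22. n15.acc = false  [C.ok > -1]
23. n16.mk = false  [terminal]
24. n17.env = "kw"  [terminal]
25. n15.idx = 24  [len(a.env) + 22]
26. n9.acc = "xp"  ["xp"]
27. n9.lab = -7  [C.ok - 6]
28. n18.lim = true  [terminal]
29. n7.ok = "qm"  ["qm"]
30. n7.hot = "nxp"  ["n" ++ S.acc]
31. n0.acc = "nxpz"  [A.hot ++ "z"]
32. n0.lab = 2  [C.ok - 10]

2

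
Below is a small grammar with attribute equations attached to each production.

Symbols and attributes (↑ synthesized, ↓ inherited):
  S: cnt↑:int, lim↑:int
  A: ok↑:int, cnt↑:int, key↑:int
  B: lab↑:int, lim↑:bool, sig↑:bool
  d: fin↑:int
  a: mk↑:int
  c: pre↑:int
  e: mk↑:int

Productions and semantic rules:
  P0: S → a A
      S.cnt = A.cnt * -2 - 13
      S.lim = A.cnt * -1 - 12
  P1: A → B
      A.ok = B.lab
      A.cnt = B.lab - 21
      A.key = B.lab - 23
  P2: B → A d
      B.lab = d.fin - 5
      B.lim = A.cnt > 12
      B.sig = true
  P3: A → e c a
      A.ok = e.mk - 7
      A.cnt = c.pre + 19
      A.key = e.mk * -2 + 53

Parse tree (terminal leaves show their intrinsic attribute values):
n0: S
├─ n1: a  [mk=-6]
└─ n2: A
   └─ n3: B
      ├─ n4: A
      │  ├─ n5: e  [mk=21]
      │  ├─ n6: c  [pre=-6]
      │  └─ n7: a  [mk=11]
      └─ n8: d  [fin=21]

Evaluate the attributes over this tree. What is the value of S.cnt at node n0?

-3

1. n1.mk = -6  [terminal]
2. n5.mk = 21  [terminal]
3. n6.pre = -6  [terminal]
4. n7.mk = 11  [terminal]
5. n4.ok = 14  [e.mk - 7]
6. n4.cnt = 13  [c.pre + 19]
7. n4.key = 11  [e.mk * -2 + 53]
8. n8.fin = 21  [terminal]
9. n3.lab = 16  [d.fin - 5]
10. n3.lim = true  [A.cnt > 12]
11. n3.sig = true  [true]
12. n2.ok = 16  [B.lab]
13. n2.cnt = -5  [B.lab - 21]
14. n2.key = -7  [B.lab - 23]
15. n0.cnt = -3  [A.cnt * -2 - 13]
16. n0.lim = -7  [A.cnt * -1 - 12]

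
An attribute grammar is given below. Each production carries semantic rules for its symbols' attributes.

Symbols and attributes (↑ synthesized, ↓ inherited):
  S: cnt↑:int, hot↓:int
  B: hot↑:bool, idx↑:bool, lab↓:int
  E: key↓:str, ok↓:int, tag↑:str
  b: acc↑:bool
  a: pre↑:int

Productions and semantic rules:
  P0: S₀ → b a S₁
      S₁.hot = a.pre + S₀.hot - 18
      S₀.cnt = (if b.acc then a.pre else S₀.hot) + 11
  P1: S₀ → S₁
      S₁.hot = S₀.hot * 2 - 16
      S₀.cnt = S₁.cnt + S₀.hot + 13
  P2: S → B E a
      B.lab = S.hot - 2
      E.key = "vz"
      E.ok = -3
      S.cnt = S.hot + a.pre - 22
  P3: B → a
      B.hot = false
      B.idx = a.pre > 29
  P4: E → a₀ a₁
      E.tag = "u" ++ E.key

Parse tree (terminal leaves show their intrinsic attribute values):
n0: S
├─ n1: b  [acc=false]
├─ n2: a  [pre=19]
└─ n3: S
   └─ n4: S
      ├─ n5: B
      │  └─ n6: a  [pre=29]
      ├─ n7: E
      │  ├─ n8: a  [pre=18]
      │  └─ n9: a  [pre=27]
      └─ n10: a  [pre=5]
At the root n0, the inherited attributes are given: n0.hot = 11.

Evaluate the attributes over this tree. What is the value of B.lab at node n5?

1. n0.hot = 11  [given at root]
2. n1.acc = false  [terminal]
3. n2.pre = 19  [terminal]
4. n3.hot = 12  [a.pre + S₀.hot - 18]
5. n4.hot = 8  [S₀.hot * 2 - 16]
6. n5.lab = 6  [S.hot - 2]
7. n6.pre = 29  [terminal]
8. n5.hot = false  [false]
9. n5.idx = false  [a.pre > 29]
10. n7.key = "vz"  ["vz"]
11. n7.ok = -3  [-3]
12. n8.pre = 18  [terminal]
13. n9.pre = 27  [terminal]
14. n7.tag = "uvz"  ["u" ++ E.key]
15. n10.pre = 5  [terminal]
16. n4.cnt = -9  [S.hot + a.pre - 22]
17. n3.cnt = 16  [S₁.cnt + S₀.hot + 13]
18. n0.cnt = 22  [(if b.acc then a.pre else S₀.hot) + 11]

6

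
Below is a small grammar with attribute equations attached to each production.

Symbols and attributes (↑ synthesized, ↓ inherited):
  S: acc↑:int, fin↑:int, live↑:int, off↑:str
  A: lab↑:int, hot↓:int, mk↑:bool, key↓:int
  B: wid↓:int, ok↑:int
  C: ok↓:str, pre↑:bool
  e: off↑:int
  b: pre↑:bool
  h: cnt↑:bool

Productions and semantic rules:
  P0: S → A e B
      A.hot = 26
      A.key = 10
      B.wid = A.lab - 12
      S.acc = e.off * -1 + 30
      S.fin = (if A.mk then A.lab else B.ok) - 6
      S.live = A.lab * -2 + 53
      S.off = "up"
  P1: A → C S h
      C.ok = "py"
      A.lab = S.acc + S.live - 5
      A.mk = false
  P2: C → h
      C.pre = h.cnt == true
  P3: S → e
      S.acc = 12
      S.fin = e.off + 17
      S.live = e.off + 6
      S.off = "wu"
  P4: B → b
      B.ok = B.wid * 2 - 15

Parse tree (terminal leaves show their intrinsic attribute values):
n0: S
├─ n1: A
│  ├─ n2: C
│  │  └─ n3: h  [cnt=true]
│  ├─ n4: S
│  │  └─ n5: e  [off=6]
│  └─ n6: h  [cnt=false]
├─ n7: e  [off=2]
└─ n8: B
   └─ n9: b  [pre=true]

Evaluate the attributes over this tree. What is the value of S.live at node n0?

1. n1.hot = 26  [26]
2. n1.key = 10  [10]
3. n2.ok = "py"  ["py"]
4. n3.cnt = true  [terminal]
5. n2.pre = true  [h.cnt == true]
6. n5.off = 6  [terminal]
7. n4.acc = 12  [12]
8. n4.fin = 23  [e.off + 17]
9. n4.live = 12  [e.off + 6]
10. n4.off = "wu"  ["wu"]
11. n6.cnt = false  [terminal]
12. n1.lab = 19  [S.acc + S.live - 5]
13. n1.mk = false  [false]
14. n7.off = 2  [terminal]
15. n8.wid = 7  [A.lab - 12]
16. n9.pre = true  [terminal]
17. n8.ok = -1  [B.wid * 2 - 15]
18. n0.acc = 28  [e.off * -1 + 30]
19. n0.fin = -7  [(if A.mk then A.lab else B.ok) - 6]
20. n0.live = 15  [A.lab * -2 + 53]
21. n0.off = "up"  ["up"]

15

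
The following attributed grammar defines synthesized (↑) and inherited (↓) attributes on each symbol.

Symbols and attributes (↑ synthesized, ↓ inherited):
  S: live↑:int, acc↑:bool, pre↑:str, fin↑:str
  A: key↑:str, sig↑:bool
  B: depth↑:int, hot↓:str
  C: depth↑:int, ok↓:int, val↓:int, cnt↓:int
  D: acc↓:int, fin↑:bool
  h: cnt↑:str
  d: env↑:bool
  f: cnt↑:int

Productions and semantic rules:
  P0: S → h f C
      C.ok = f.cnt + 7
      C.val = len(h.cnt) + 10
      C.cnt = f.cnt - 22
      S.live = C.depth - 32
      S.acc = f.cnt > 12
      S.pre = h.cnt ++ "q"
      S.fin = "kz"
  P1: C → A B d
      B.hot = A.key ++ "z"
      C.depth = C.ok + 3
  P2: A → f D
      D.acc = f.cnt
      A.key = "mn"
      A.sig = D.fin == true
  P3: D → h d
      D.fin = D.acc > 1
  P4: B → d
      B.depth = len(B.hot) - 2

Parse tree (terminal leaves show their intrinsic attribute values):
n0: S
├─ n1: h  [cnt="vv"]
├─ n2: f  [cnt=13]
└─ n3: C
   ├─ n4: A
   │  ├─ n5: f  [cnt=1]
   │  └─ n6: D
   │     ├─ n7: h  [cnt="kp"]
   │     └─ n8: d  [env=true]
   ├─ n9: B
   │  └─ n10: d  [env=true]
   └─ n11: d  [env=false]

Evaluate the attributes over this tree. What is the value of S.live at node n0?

1. n1.cnt = "vv"  [terminal]
2. n2.cnt = 13  [terminal]
3. n3.ok = 20  [f.cnt + 7]
4. n3.val = 12  [len(h.cnt) + 10]
5. n3.cnt = -9  [f.cnt - 22]
6. n5.cnt = 1  [terminal]
7. n6.acc = 1  [f.cnt]
8. n7.cnt = "kp"  [terminal]
9. n8.env = true  [terminal]
10. n6.fin = false  [D.acc > 1]
11. n4.key = "mn"  ["mn"]
12. n4.sig = false  [D.fin == true]
13. n9.hot = "mnz"  [A.key ++ "z"]
14. n10.env = true  [terminal]
15. n9.depth = 1  [len(B.hot) - 2]
16. n11.env = false  [terminal]
17. n3.depth = 23  [C.ok + 3]
18. n0.live = -9  [C.depth - 32]
19. n0.acc = true  [f.cnt > 12]
20. n0.pre = "vvq"  [h.cnt ++ "q"]
21. n0.fin = "kz"  ["kz"]

-9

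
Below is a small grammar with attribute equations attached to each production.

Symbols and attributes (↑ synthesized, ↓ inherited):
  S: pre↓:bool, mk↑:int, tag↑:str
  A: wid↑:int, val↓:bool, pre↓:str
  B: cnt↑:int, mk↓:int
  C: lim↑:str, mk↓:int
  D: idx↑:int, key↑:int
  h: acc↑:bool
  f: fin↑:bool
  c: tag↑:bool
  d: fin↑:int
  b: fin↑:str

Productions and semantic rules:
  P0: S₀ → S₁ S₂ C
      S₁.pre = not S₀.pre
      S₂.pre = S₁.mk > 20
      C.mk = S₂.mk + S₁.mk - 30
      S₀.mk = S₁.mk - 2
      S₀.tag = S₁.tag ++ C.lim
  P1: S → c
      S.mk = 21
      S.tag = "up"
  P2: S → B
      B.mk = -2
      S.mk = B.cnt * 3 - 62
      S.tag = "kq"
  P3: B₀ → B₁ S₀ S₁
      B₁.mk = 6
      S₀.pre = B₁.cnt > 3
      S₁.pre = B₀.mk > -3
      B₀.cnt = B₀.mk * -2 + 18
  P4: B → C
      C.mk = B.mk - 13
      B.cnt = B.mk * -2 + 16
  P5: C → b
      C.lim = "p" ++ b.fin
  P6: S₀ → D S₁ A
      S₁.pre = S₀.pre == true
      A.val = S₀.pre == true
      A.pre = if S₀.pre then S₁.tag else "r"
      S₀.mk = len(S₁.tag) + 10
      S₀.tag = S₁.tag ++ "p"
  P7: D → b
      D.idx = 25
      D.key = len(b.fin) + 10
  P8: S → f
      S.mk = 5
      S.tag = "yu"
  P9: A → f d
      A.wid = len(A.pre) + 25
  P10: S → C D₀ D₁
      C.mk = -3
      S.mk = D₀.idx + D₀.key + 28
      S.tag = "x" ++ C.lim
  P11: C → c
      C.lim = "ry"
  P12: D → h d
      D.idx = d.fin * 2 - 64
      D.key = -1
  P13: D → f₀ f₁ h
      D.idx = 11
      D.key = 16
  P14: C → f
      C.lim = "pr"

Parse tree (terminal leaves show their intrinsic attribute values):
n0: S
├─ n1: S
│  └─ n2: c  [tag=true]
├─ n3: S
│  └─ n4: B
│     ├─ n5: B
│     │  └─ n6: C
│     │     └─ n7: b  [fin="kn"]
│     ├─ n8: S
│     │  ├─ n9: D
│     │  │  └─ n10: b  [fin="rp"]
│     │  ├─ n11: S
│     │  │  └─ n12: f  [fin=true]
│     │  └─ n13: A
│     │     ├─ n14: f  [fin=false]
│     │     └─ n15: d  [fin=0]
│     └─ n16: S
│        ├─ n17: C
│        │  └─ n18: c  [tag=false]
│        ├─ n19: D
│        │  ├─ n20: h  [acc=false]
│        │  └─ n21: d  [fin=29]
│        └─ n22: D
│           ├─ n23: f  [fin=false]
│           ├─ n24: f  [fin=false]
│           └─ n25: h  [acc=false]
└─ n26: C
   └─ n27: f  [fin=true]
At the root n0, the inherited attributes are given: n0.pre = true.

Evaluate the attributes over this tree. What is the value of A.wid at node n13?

27

1. n0.pre = true  [given at root]
2. n1.pre = false  [not S₀.pre]
3. n2.tag = true  [terminal]
4. n1.mk = 21  [21]
5. n1.tag = "up"  ["up"]
6. n3.pre = true  [S₁.mk > 20]
7. n4.mk = -2  [-2]
8. n5.mk = 6  [6]
9. n6.mk = -7  [B.mk - 13]
10. n7.fin = "kn"  [terminal]
11. n6.lim = "pkn"  ["p" ++ b.fin]
12. n5.cnt = 4  [B.mk * -2 + 16]
13. n8.pre = true  [B₁.cnt > 3]
14. n10.fin = "rp"  [terminal]
15. n9.idx = 25  [25]
16. n9.key = 12  [len(b.fin) + 10]
17. n11.pre = true  [S₀.pre == true]
18. n12.fin = true  [terminal]
19. n11.mk = 5  [5]
20. n11.tag = "yu"  ["yu"]
21. n13.val = true  [S₀.pre == true]
22. n13.pre = "yu"  [if S₀.pre then S₁.tag else "r"]
23. n14.fin = false  [terminal]
24. n15.fin = 0  [terminal]
25. n13.wid = 27  [len(A.pre) + 25]
26. n8.mk = 12  [len(S₁.tag) + 10]
27. n8.tag = "yup"  [S₁.tag ++ "p"]
28. n16.pre = true  [B₀.mk > -3]
29. n17.mk = -3  [-3]
30. n18.tag = false  [terminal]
31. n17.lim = "ry"  ["ry"]
32. n20.acc = false  [terminal]
33. n21.fin = 29  [terminal]
34. n19.idx = -6  [d.fin * 2 - 64]
35. n19.key = -1  [-1]
36. n23.fin = false  [terminal]
37. n24.fin = false  [terminal]
38. n25.acc = false  [terminal]
39. n22.idx = 11  [11]
40. n22.key = 16  [16]
41. n16.mk = 21  [D₀.idx + D₀.key + 28]
42. n16.tag = "xry"  ["x" ++ C.lim]
43. n4.cnt = 22  [B₀.mk * -2 + 18]
44. n3.mk = 4  [B.cnt * 3 - 62]
45. n3.tag = "kq"  ["kq"]
46. n26.mk = -5  [S₂.mk + S₁.mk - 30]
47. n27.fin = true  [terminal]
48. n26.lim = "pr"  ["pr"]
49. n0.mk = 19  [S₁.mk - 2]
50. n0.tag = "uppr"  [S₁.tag ++ C.lim]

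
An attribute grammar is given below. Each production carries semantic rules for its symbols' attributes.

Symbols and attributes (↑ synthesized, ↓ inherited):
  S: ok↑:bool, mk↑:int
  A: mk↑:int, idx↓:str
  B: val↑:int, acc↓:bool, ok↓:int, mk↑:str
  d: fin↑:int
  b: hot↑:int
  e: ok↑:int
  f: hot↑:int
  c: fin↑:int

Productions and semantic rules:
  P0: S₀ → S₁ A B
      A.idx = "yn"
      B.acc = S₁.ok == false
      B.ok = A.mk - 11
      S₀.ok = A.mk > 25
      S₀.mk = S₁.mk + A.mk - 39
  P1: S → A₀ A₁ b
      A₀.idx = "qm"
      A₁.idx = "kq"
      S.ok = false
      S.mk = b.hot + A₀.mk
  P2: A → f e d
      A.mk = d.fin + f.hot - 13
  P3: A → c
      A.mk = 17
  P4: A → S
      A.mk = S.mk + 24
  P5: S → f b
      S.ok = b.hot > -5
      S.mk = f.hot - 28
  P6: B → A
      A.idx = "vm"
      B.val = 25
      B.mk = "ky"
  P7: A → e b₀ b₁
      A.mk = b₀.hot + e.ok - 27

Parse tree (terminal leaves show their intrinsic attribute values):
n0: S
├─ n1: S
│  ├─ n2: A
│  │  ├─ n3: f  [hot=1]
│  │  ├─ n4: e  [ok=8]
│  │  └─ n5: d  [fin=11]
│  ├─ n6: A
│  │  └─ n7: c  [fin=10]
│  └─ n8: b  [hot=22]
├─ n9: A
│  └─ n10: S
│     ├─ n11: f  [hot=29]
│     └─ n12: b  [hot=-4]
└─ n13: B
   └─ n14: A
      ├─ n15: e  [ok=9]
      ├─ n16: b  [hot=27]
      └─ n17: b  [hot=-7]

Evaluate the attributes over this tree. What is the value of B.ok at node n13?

1. n2.idx = "qm"  ["qm"]
2. n3.hot = 1  [terminal]
3. n4.ok = 8  [terminal]
4. n5.fin = 11  [terminal]
5. n2.mk = -1  [d.fin + f.hot - 13]
6. n6.idx = "kq"  ["kq"]
7. n7.fin = 10  [terminal]
8. n6.mk = 17  [17]
9. n8.hot = 22  [terminal]
10. n1.ok = false  [false]
11. n1.mk = 21  [b.hot + A₀.mk]
12. n9.idx = "yn"  ["yn"]
13. n11.hot = 29  [terminal]
14. n12.hot = -4  [terminal]
15. n10.ok = true  [b.hot > -5]
16. n10.mk = 1  [f.hot - 28]
17. n9.mk = 25  [S.mk + 24]
18. n13.acc = true  [S₁.ok == false]
19. n13.ok = 14  [A.mk - 11]
20. n14.idx = "vm"  ["vm"]
21. n15.ok = 9  [terminal]
22. n16.hot = 27  [terminal]
23. n17.hot = -7  [terminal]
24. n14.mk = 9  [b₀.hot + e.ok - 27]
25. n13.val = 25  [25]
26. n13.mk = "ky"  ["ky"]
27. n0.ok = false  [A.mk > 25]
28. n0.mk = 7  [S₁.mk + A.mk - 39]

14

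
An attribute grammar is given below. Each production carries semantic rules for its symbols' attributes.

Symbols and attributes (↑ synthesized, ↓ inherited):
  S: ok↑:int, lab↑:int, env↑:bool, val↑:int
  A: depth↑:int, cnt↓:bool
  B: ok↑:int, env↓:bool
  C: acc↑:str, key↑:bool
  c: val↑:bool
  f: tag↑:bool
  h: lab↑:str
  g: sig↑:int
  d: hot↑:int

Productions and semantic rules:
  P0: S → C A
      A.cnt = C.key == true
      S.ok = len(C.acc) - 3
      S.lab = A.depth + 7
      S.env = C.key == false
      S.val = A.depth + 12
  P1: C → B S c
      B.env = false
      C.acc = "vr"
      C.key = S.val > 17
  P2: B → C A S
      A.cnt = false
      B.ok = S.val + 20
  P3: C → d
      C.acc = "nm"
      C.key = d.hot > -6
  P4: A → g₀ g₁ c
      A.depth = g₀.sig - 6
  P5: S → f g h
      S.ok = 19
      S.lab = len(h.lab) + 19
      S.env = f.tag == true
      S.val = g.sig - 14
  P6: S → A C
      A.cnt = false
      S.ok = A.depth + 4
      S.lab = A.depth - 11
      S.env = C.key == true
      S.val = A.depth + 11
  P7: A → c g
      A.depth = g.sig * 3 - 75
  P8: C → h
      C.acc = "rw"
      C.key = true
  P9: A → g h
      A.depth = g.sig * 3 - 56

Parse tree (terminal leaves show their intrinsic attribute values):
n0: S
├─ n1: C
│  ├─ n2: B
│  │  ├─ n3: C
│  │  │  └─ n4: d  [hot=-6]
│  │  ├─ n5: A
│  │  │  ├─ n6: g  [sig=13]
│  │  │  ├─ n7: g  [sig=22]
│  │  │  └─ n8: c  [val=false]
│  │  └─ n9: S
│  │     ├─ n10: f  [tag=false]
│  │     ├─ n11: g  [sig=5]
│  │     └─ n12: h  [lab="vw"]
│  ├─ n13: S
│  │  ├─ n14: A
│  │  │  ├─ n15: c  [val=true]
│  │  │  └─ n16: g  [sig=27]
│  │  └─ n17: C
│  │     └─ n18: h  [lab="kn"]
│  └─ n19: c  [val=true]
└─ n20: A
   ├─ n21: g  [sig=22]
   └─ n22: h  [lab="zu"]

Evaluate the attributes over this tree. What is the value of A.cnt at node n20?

false

1. n2.env = false  [false]
2. n4.hot = -6  [terminal]
3. n3.acc = "nm"  ["nm"]
4. n3.key = false  [d.hot > -6]
5. n5.cnt = false  [false]
6. n6.sig = 13  [terminal]
7. n7.sig = 22  [terminal]
8. n8.val = false  [terminal]
9. n5.depth = 7  [g₀.sig - 6]
10. n10.tag = false  [terminal]
11. n11.sig = 5  [terminal]
12. n12.lab = "vw"  [terminal]
13. n9.ok = 19  [19]
14. n9.lab = 21  [len(h.lab) + 19]
15. n9.env = false  [f.tag == true]
16. n9.val = -9  [g.sig - 14]
17. n2.ok = 11  [S.val + 20]
18. n14.cnt = false  [false]
19. n15.val = true  [terminal]
20. n16.sig = 27  [terminal]
21. n14.depth = 6  [g.sig * 3 - 75]
22. n18.lab = "kn"  [terminal]
23. n17.acc = "rw"  ["rw"]
24. n17.key = true  [true]
25. n13.ok = 10  [A.depth + 4]
26. n13.lab = -5  [A.depth - 11]
27. n13.env = true  [C.key == true]
28. n13.val = 17  [A.depth + 11]
29. n19.val = true  [terminal]
30. n1.acc = "vr"  ["vr"]
31. n1.key = false  [S.val > 17]
32. n20.cnt = false  [C.key == true]
33. n21.sig = 22  [terminal]
34. n22.lab = "zu"  [terminal]
35. n20.depth = 10  [g.sig * 3 - 56]
36. n0.ok = -1  [len(C.acc) - 3]
37. n0.lab = 17  [A.depth + 7]
38. n0.env = true  [C.key == false]
39. n0.val = 22  [A.depth + 12]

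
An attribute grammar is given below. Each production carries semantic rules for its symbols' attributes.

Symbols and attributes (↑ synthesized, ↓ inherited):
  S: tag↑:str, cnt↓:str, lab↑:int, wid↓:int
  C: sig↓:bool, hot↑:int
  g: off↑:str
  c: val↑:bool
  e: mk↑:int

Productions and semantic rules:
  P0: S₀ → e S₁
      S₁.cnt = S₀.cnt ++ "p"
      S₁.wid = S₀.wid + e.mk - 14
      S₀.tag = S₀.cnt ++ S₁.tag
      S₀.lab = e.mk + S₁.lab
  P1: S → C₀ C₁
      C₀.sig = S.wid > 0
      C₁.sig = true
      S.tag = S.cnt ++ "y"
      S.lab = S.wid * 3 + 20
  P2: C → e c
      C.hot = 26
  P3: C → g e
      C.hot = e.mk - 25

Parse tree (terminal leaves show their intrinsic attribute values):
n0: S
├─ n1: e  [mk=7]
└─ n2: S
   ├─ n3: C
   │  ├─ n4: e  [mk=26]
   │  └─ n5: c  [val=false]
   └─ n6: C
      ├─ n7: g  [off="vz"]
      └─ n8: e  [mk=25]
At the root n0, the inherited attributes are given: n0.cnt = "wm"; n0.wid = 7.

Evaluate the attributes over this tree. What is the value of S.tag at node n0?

1. n0.cnt = "wm"  [given at root]
2. n0.wid = 7  [given at root]
3. n1.mk = 7  [terminal]
4. n2.cnt = "wmp"  [S₀.cnt ++ "p"]
5. n2.wid = 0  [S₀.wid + e.mk - 14]
6. n3.sig = false  [S.wid > 0]
7. n4.mk = 26  [terminal]
8. n5.val = false  [terminal]
9. n3.hot = 26  [26]
10. n6.sig = true  [true]
11. n7.off = "vz"  [terminal]
12. n8.mk = 25  [terminal]
13. n6.hot = 0  [e.mk - 25]
14. n2.tag = "wmpy"  [S.cnt ++ "y"]
15. n2.lab = 20  [S.wid * 3 + 20]
16. n0.tag = "wmwmpy"  [S₀.cnt ++ S₁.tag]
17. n0.lab = 27  [e.mk + S₁.lab]

"wmwmpy"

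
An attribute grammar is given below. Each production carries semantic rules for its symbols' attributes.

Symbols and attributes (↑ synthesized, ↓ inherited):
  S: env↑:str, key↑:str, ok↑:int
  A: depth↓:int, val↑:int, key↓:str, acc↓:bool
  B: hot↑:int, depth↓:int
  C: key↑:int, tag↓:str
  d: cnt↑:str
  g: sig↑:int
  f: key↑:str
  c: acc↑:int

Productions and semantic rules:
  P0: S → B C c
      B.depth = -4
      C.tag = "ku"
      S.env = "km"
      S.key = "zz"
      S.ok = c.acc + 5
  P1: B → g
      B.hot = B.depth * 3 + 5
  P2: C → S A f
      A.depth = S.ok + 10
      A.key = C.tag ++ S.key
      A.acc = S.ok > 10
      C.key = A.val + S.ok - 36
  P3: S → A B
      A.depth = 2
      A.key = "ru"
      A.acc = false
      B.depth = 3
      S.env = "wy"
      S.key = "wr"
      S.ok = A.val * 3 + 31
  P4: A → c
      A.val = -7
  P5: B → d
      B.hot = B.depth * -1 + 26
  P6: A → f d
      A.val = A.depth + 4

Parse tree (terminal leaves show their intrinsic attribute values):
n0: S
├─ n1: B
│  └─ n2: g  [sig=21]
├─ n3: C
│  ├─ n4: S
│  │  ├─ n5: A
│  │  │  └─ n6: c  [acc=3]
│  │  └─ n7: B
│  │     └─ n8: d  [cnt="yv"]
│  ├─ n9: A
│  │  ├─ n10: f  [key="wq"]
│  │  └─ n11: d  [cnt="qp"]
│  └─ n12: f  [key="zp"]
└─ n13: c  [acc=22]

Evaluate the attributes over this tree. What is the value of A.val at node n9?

1. n1.depth = -4  [-4]
2. n2.sig = 21  [terminal]
3. n1.hot = -7  [B.depth * 3 + 5]
4. n3.tag = "ku"  ["ku"]
5. n5.depth = 2  [2]
6. n5.key = "ru"  ["ru"]
7. n5.acc = false  [false]
8. n6.acc = 3  [terminal]
9. n5.val = -7  [-7]
10. n7.depth = 3  [3]
11. n8.cnt = "yv"  [terminal]
12. n7.hot = 23  [B.depth * -1 + 26]
13. n4.env = "wy"  ["wy"]
14. n4.key = "wr"  ["wr"]
15. n4.ok = 10  [A.val * 3 + 31]
16. n9.depth = 20  [S.ok + 10]
17. n9.key = "kuwr"  [C.tag ++ S.key]
18. n9.acc = false  [S.ok > 10]
19. n10.key = "wq"  [terminal]
20. n11.cnt = "qp"  [terminal]
21. n9.val = 24  [A.depth + 4]
22. n12.key = "zp"  [terminal]
23. n3.key = -2  [A.val + S.ok - 36]
24. n13.acc = 22  [terminal]
25. n0.env = "km"  ["km"]
26. n0.key = "zz"  ["zz"]
27. n0.ok = 27  [c.acc + 5]

24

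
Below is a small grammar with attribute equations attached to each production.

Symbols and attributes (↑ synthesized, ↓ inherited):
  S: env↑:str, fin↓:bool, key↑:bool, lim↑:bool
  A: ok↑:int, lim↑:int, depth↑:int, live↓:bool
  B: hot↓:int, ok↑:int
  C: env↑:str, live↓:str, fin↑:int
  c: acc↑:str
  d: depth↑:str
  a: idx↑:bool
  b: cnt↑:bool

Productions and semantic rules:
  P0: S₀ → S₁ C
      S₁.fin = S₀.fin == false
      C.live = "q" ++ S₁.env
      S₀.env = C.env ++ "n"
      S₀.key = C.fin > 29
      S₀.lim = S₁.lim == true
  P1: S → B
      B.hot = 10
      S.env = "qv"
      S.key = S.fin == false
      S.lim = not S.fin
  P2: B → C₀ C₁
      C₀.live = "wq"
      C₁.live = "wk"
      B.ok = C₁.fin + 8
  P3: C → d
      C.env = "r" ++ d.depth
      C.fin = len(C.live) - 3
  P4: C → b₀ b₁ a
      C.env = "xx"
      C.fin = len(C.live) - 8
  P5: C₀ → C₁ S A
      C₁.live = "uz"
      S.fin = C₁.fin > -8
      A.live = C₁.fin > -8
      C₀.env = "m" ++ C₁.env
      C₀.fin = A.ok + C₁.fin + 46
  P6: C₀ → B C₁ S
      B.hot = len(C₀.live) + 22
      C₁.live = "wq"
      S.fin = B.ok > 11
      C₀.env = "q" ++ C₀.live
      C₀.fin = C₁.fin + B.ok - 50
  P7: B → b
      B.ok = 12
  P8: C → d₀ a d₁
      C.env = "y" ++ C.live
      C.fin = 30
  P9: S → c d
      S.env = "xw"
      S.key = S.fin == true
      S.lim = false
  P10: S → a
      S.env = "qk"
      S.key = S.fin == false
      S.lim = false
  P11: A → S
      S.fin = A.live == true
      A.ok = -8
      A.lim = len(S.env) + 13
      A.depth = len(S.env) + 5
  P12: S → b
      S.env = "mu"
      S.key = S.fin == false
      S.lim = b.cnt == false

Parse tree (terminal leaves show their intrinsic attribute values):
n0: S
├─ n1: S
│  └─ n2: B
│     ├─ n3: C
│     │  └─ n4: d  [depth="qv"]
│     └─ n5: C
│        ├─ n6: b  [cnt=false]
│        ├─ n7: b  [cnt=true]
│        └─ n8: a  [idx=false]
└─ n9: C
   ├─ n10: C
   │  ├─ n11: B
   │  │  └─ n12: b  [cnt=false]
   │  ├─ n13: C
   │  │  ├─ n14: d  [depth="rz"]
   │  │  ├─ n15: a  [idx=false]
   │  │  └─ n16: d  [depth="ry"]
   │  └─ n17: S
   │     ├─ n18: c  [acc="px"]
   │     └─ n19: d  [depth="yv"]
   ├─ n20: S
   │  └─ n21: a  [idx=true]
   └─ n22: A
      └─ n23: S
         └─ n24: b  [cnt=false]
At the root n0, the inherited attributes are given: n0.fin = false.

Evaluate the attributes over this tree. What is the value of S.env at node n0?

"mquzn"

1. n0.fin = false  [given at root]
2. n1.fin = true  [S₀.fin == false]
3. n2.hot = 10  [10]
4. n3.live = "wq"  ["wq"]
5. n4.depth = "qv"  [terminal]
6. n3.env = "rqv"  ["r" ++ d.depth]
7. n3.fin = -1  [len(C.live) - 3]
8. n5.live = "wk"  ["wk"]
9. n6.cnt = false  [terminal]
10. n7.cnt = true  [terminal]
11. n8.idx = false  [terminal]
12. n5.env = "xx"  ["xx"]
13. n5.fin = -6  [len(C.live) - 8]
14. n2.ok = 2  [C₁.fin + 8]
15. n1.env = "qv"  ["qv"]
16. n1.key = false  [S.fin == false]
17. n1.lim = false  [not S.fin]
18. n9.live = "qqv"  ["q" ++ S₁.env]
19. n10.live = "uz"  ["uz"]
20. n11.hot = 24  [len(C₀.live) + 22]
21. n12.cnt = false  [terminal]
22. n11.ok = 12  [12]
23. n13.live = "wq"  ["wq"]
24. n14.depth = "rz"  [terminal]
25. n15.idx = false  [terminal]
26. n16.depth = "ry"  [terminal]
27. n13.env = "ywq"  ["y" ++ C.live]
28. n13.fin = 30  [30]
29. n17.fin = true  [B.ok > 11]
30. n18.acc = "px"  [terminal]
31. n19.depth = "yv"  [terminal]
32. n17.env = "xw"  ["xw"]
33. n17.key = true  [S.fin == true]
34. n17.lim = false  [false]
35. n10.env = "quz"  ["q" ++ C₀.live]
36. n10.fin = -8  [C₁.fin + B.ok - 50]
37. n20.fin = false  [C₁.fin > -8]
38. n21.idx = true  [terminal]
39. n20.env = "qk"  ["qk"]
40. n20.key = true  [S.fin == false]
41. n20.lim = false  [false]
42. n22.live = false  [C₁.fin > -8]
43. n23.fin = false  [A.live == true]
44. n24.cnt = false  [terminal]
45. n23.env = "mu"  ["mu"]
46. n23.key = true  [S.fin == false]
47. n23.lim = true  [b.cnt == false]
48. n22.ok = -8  [-8]
49. n22.lim = 15  [len(S.env) + 13]
50. n22.depth = 7  [len(S.env) + 5]
51. n9.env = "mquz"  ["m" ++ C₁.env]
52. n9.fin = 30  [A.ok + C₁.fin + 46]
53. n0.env = "mquzn"  [C.env ++ "n"]
54. n0.key = true  [C.fin > 29]
55. n0.lim = false  [S₁.lim == true]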